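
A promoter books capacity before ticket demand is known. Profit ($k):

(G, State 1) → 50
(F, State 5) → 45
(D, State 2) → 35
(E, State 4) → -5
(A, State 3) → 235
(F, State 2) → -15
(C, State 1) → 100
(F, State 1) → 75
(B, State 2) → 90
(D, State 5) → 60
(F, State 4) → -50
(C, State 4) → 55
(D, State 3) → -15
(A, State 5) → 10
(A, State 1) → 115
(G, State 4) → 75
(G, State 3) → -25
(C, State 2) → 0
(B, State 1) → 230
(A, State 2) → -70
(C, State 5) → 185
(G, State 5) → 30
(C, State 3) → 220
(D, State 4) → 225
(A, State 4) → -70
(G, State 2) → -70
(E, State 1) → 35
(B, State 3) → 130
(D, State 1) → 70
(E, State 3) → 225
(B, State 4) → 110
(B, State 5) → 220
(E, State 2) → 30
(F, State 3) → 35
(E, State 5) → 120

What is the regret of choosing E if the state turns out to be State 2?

60

Best payoff under State 2 is 90.
Regret = 90 − 30 = 60.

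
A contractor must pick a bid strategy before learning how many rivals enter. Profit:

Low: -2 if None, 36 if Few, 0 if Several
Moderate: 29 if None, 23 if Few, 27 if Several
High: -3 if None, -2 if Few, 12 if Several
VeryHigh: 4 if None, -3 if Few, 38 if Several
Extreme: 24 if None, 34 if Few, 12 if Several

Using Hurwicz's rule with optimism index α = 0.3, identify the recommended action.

Moderate

Low: 0.3·36 + 0.7·(-2) = 9.4
Moderate: 0.3·29 + 0.7·23 = 24.8
High: 0.3·12 + 0.7·(-3) = 1.5
VeryHigh: 0.3·38 + 0.7·(-3) = 9.3
Extreme: 0.3·34 + 0.7·12 = 18.6
Highest Hurwicz score = 24.8 → Moderate.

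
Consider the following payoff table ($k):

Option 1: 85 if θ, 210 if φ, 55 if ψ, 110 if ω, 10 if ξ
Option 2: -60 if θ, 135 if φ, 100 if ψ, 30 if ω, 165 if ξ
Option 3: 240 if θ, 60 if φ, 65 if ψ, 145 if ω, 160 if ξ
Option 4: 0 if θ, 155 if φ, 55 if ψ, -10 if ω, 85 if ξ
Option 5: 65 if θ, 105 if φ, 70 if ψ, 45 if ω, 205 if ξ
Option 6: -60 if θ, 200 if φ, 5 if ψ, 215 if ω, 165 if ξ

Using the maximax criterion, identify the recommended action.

Row maxima: Option 1=210, Option 2=165, Option 3=240, Option 4=155, Option 5=205, Option 6=215
Best best-case = 240 → Option 3.

Option 3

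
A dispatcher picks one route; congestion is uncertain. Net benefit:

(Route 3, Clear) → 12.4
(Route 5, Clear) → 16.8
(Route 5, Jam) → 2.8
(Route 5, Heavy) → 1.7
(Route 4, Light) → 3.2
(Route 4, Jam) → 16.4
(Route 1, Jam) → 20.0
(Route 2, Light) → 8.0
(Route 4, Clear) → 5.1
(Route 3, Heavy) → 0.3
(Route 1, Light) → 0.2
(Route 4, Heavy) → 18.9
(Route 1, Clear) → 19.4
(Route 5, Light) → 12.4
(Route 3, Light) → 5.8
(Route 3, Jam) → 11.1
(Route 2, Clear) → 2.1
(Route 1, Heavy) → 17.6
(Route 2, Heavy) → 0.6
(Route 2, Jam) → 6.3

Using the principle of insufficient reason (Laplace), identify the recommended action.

Row averages: Route 1=14.3, Route 2=4.25, Route 3=7.4, Route 4=10.9, Route 5=8.425
Highest average = 14.3 → Route 1.

Route 1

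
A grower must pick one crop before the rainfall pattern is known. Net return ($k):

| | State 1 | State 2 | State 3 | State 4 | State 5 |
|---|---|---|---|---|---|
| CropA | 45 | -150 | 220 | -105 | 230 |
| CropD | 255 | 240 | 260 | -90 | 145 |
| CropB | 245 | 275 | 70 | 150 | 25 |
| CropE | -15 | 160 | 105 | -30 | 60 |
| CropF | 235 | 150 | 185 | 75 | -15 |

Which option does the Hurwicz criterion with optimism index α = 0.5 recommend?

CropA: 0.5·230 + 0.5·(-150) = 40
CropD: 0.5·260 + 0.5·(-90) = 85
CropB: 0.5·275 + 0.5·25 = 150
CropE: 0.5·160 + 0.5·(-30) = 65
CropF: 0.5·235 + 0.5·(-15) = 110
Highest Hurwicz score = 150 → CropB.

CropB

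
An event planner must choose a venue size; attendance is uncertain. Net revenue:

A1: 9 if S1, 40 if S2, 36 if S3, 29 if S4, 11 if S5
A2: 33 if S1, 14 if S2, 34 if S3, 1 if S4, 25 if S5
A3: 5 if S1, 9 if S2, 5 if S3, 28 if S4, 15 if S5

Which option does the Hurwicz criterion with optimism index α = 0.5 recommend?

A1

A1: 0.5·40 + 0.5·9 = 24.5
A2: 0.5·34 + 0.5·1 = 17.5
A3: 0.5·28 + 0.5·5 = 16.5
Highest Hurwicz score = 24.5 → A1.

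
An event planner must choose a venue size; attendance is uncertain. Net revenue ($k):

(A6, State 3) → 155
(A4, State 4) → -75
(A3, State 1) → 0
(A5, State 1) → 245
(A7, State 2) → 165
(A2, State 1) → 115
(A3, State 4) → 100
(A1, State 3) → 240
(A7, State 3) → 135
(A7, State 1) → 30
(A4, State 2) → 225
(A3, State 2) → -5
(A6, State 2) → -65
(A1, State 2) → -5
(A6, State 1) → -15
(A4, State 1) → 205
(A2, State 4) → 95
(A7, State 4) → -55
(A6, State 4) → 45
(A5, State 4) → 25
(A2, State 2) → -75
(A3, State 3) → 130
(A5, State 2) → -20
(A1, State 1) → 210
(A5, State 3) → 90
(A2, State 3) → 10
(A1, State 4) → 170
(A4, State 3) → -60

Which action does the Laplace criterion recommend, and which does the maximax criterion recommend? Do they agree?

laplace → A1; maximax → A5 (disagree)

Row averages: A1=153.75, A2=36.25, A3=56.25, A4=73.75, A5=85, A6=30, A7=68.75
Highest average = 153.75 → A1.
Row maxima: A1=240, A2=115, A3=130, A4=225, A5=245, A6=155, A7=165
Best best-case = 245 → A5.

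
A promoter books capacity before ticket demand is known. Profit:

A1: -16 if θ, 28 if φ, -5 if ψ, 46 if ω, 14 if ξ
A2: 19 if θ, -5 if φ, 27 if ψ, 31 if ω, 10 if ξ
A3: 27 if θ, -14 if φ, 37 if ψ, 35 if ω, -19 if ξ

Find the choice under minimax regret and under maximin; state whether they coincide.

minimax regret → A2; maximin → A2 (agree)

Column bests: θ=27, φ=28, ψ=37, ω=46, ξ=14.
A1 regrets: 43, 0, 42, 0, 0 → max 43
A2 regrets: 8, 33, 10, 15, 4 → max 33
A3 regrets: 0, 42, 0, 11, 33 → max 42
Smallest max regret = 33 → A2.
Row minima: A1=-16, A2=-5, A3=-19
Best worst-case = -5 → A2.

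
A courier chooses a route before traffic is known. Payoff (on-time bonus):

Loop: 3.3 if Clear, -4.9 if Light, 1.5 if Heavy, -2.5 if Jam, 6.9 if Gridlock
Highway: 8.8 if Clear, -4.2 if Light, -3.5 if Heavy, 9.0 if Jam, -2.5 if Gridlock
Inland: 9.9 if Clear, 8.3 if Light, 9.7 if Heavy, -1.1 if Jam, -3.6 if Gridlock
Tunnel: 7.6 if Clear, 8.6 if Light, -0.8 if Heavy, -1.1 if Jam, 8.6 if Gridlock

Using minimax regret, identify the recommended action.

Tunnel

Column bests: Clear=9.9, Light=8.6, Heavy=9.7, Jam=9.0, Gridlock=8.6.
Loop regrets: 6.6, 13.5, 8.2, 11.5, 1.7 → max 13.5
Highway regrets: 1.1, 12.8, 13.2, 0.0, 11.1 → max 13.2
Inland regrets: 0.0, 0.3, 0.0, 10.1, 12.2 → max 12.2
Tunnel regrets: 2.3, 0.0, 10.5, 10.1, 0.0 → max 10.5
Smallest max regret = 10.5 → Tunnel.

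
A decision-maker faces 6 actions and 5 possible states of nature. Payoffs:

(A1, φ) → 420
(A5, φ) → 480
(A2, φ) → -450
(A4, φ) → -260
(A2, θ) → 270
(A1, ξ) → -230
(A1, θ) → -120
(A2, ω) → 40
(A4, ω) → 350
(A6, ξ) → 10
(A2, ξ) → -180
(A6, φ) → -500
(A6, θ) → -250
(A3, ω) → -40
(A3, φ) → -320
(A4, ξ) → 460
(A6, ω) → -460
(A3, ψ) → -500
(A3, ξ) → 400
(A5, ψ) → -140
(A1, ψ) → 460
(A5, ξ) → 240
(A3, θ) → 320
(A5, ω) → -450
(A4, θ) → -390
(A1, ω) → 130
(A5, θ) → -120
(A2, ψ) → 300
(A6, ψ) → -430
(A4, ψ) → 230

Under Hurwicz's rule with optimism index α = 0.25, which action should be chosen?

A1

A1: 0.25·460 + 0.75·(-230) = -57.5
A2: 0.25·300 + 0.75·(-450) = -262.5
A3: 0.25·400 + 0.75·(-500) = -275
A4: 0.25·460 + 0.75·(-390) = -177.5
A5: 0.25·480 + 0.75·(-450) = -217.5
A6: 0.25·10 + 0.75·(-500) = -372.5
Highest Hurwicz score = -57.5 → A1.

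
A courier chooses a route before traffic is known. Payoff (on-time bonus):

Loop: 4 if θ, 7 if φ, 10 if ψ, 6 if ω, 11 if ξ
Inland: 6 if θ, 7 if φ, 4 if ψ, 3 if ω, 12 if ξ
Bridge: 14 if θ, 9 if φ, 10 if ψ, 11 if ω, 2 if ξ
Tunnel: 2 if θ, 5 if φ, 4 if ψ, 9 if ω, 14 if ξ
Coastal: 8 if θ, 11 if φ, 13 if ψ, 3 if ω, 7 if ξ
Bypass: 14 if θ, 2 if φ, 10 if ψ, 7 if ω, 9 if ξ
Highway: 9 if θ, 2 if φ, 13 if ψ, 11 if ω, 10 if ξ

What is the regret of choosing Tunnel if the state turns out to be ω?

Best payoff under ω is 11.
Regret = 11 − 9 = 2.

2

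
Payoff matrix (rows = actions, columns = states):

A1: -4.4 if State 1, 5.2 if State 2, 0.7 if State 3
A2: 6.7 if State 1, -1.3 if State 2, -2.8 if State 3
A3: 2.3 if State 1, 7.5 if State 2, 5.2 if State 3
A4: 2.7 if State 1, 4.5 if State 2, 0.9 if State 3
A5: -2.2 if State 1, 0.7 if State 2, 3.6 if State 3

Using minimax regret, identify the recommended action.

Column bests: State 1=6.7, State 2=7.5, State 3=5.2.
A1 regrets: 11.1, 2.3, 4.5 → max 11.1
A2 regrets: 0.0, 8.8, 8.0 → max 8.8
A3 regrets: 4.4, 0.0, 0.0 → max 4.4
A4 regrets: 4.0, 3.0, 4.3 → max 4.3
A5 regrets: 8.9, 6.8, 1.6 → max 8.9
Smallest max regret = 4.3 → A4.

A4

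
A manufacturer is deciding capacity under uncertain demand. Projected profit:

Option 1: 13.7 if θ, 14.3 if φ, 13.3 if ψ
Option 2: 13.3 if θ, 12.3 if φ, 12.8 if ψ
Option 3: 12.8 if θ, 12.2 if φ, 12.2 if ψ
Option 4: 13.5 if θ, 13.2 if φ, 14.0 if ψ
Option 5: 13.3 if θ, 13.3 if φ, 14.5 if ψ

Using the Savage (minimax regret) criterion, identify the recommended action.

Option 5

Column bests: θ=13.7, φ=14.3, ψ=14.5.
Option 1 regrets: 0.0, 0.0, 1.2 → max 1.2
Option 2 regrets: 0.4, 2.0, 1.7 → max 2.0
Option 3 regrets: 0.9, 2.1, 2.3 → max 2.3
Option 4 regrets: 0.2, 1.1, 0.5 → max 1.1
Option 5 regrets: 0.4, 1.0, 0.0 → max 1.0
Smallest max regret = 1.0 → Option 5.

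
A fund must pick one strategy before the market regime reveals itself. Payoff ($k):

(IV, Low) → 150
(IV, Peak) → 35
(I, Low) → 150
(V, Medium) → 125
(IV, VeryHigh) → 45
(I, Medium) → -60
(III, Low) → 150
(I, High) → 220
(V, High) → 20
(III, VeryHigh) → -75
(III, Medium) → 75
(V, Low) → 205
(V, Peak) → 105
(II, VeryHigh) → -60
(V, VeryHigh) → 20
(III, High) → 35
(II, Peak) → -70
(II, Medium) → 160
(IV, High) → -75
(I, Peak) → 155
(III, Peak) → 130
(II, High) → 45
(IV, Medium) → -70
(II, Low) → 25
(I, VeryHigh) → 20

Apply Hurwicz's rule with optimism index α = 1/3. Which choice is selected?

I: 1/3·220 + 2/3·(-60) = 100/3
II: 1/3·160 + 2/3·(-70) = 20/3
III: 1/3·150 + 2/3·(-75) = 0
IV: 1/3·150 + 2/3·(-75) = 0
V: 1/3·205 + 2/3·20 = 245/3
Highest Hurwicz score = 245/3 → V.

V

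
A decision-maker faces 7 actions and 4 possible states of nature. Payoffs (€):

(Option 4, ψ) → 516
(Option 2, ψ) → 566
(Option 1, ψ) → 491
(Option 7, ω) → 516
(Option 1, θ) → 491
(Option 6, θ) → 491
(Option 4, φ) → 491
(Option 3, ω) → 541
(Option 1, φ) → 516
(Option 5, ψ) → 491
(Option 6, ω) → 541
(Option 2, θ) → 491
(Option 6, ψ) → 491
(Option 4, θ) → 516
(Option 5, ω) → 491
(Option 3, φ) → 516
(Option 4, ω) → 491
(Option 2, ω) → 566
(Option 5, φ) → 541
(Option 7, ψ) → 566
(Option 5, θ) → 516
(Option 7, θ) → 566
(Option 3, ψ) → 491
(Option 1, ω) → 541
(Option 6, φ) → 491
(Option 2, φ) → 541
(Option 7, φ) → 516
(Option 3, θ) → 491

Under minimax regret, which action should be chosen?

Column bests: θ=566, φ=541, ψ=566, ω=566.
Option 1 regrets: 75, 25, 75, 25 → max 75
Option 2 regrets: 75, 0, 0, 0 → max 75
Option 3 regrets: 75, 25, 75, 25 → max 75
Option 4 regrets: 50, 50, 50, 75 → max 75
Option 5 regrets: 50, 0, 75, 75 → max 75
Option 6 regrets: 75, 50, 75, 25 → max 75
Option 7 regrets: 0, 25, 0, 50 → max 50
Smallest max regret = 50 → Option 7.

Option 7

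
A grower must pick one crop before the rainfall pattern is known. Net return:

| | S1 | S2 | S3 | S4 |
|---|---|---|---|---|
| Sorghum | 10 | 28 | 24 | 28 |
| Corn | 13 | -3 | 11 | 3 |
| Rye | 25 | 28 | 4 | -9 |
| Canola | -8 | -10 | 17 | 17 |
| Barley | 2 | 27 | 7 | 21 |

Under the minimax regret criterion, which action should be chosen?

Sorghum

Column bests: S1=25, S2=28, S3=24, S4=28.
Sorghum regrets: 15, 0, 0, 0 → max 15
Corn regrets: 12, 31, 13, 25 → max 31
Rye regrets: 0, 0, 20, 37 → max 37
Canola regrets: 33, 38, 7, 11 → max 38
Barley regrets: 23, 1, 17, 7 → max 23
Smallest max regret = 15 → Sorghum.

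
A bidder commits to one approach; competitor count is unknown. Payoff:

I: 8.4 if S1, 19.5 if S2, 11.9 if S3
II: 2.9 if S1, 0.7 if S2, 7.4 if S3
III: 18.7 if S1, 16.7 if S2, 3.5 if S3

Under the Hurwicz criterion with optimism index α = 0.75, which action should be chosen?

I: 0.75·19.5 + 0.25·8.4 = 16.725
II: 0.75·7.4 + 0.25·0.7 = 5.725
III: 0.75·18.7 + 0.25·3.5 = 14.9
Highest Hurwicz score = 16.725 → I.

I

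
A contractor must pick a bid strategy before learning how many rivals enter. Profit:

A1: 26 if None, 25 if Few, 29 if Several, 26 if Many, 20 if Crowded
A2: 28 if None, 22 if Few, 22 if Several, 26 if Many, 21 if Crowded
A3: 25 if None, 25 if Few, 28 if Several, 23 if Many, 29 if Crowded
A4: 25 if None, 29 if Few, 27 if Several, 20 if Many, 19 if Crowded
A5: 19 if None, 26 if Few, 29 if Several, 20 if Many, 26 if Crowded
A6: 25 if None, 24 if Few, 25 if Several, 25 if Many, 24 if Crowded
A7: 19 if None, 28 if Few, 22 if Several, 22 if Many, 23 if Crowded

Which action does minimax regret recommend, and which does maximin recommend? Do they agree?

Column bests: None=28, Few=29, Several=29, Many=26, Crowded=29.
A1 regrets: 2, 4, 0, 0, 9 → max 9
A2 regrets: 0, 7, 7, 0, 8 → max 8
A3 regrets: 3, 4, 1, 3, 0 → max 4
A4 regrets: 3, 0, 2, 6, 10 → max 10
A5 regrets: 9, 3, 0, 6, 3 → max 9
A6 regrets: 3, 5, 4, 1, 5 → max 5
A7 regrets: 9, 1, 7, 4, 6 → max 9
Smallest max regret = 4 → A3.
Row minima: A1=20, A2=21, A3=23, A4=19, A5=19, A6=24, A7=19
Best worst-case = 24 → A6.

minimax regret → A3; maximin → A6 (disagree)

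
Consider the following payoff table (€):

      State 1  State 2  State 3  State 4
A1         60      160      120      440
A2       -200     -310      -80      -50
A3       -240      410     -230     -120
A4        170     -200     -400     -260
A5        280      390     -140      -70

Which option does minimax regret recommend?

Column bests: State 1=280, State 2=410, State 3=120, State 4=440.
A1 regrets: 220, 250, 0, 0 → max 250
A2 regrets: 480, 720, 200, 490 → max 720
A3 regrets: 520, 0, 350, 560 → max 560
A4 regrets: 110, 610, 520, 700 → max 700
A5 regrets: 0, 20, 260, 510 → max 510
Smallest max regret = 250 → A1.

A1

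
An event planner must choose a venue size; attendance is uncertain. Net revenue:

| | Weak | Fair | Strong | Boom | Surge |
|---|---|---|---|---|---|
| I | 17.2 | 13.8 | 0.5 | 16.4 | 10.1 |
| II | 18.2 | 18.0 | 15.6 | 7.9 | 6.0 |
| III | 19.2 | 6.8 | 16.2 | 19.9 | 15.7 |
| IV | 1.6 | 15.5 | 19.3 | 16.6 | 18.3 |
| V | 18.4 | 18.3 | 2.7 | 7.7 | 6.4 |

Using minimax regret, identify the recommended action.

III

Column bests: Weak=19.2, Fair=18.3, Strong=19.3, Boom=19.9, Surge=18.3.
I regrets: 2.0, 4.5, 18.8, 3.5, 8.2 → max 18.8
II regrets: 1.0, 0.3, 3.7, 12.0, 12.3 → max 12.3
III regrets: 0.0, 11.5, 3.1, 0.0, 2.6 → max 11.5
IV regrets: 17.6, 2.8, 0.0, 3.3, 0.0 → max 17.6
V regrets: 0.8, 0.0, 16.6, 12.2, 11.9 → max 16.6
Smallest max regret = 11.5 → III.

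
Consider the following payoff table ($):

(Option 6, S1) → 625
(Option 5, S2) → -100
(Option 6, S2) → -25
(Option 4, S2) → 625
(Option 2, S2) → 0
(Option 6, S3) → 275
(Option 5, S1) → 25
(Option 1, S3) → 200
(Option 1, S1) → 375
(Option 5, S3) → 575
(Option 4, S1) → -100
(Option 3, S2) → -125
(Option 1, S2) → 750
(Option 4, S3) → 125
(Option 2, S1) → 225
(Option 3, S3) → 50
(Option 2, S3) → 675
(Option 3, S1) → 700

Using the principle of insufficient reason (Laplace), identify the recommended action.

Option 1

Row averages: Option 1=1325/3, Option 2=300, Option 3=625/3, Option 4=650/3, Option 5=500/3, Option 6=875/3
Highest average = 1325/3 → Option 1.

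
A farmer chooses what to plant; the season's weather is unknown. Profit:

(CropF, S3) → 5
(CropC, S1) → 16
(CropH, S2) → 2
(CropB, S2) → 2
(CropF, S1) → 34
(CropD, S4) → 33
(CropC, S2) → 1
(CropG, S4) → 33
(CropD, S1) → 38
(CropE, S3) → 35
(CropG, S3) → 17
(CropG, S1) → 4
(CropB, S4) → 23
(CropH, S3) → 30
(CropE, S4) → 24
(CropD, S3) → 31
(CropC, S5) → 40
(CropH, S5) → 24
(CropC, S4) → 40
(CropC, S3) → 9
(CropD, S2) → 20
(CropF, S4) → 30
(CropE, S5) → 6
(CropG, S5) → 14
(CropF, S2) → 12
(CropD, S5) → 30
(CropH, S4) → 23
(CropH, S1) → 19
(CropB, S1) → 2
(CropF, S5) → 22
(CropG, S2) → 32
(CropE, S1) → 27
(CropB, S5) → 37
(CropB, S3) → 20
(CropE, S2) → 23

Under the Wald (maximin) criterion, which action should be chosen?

CropD

Row minima: CropF=5, CropG=4, CropE=6, CropC=1, CropD=20, CropB=2, CropH=2
Best worst-case = 20 → CropD.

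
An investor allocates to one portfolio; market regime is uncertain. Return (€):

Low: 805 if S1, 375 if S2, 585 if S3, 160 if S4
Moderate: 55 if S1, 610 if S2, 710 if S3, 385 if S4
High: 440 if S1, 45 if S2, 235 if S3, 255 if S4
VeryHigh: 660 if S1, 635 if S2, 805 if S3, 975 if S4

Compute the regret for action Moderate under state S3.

Best payoff under S3 is 805.
Regret = 805 − 710 = 95.

95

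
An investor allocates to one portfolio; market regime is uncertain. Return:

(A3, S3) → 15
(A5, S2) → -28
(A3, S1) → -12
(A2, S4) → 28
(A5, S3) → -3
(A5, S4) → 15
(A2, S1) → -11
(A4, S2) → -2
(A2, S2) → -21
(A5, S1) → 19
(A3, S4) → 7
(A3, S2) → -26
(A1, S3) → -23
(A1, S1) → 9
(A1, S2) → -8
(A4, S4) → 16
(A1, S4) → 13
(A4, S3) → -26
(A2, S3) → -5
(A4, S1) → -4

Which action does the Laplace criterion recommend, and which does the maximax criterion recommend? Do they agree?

Row averages: A1=-2.25, A2=-2.25, A3=-4, A4=-4, A5=0.75
Highest average = 0.75 → A5.
Row maxima: A1=13, A2=28, A3=15, A4=16, A5=19
Best best-case = 28 → A2.

laplace → A5; maximax → A2 (disagree)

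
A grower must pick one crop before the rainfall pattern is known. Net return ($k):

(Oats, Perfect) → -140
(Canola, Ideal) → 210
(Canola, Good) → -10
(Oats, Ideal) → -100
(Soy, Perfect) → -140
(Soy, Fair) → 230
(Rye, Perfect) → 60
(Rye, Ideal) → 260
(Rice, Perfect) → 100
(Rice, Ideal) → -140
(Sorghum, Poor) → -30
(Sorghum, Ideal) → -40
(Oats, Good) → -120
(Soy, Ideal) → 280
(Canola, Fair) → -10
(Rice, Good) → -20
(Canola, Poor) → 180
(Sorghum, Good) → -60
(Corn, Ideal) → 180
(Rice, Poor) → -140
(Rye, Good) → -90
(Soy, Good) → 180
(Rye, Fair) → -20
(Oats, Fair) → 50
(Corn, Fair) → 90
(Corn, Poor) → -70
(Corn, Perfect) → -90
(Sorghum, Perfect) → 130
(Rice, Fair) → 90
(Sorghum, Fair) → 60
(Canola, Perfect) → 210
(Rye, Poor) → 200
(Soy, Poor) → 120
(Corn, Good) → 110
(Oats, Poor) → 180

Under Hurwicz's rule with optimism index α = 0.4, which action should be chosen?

Corn: 0.4·180 + 0.6·(-90) = 18
Canola: 0.4·210 + 0.6·(-10) = 78
Rice: 0.4·100 + 0.6·(-140) = -44
Sorghum: 0.4·130 + 0.6·(-60) = 16
Oats: 0.4·180 + 0.6·(-140) = -12
Rye: 0.4·260 + 0.6·(-90) = 50
Soy: 0.4·280 + 0.6·(-140) = 28
Highest Hurwicz score = 78 → Canola.

Canola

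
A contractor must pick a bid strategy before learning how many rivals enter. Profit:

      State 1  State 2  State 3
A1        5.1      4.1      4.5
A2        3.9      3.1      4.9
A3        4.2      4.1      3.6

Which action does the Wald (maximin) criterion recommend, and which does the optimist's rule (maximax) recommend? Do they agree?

Row minima: A1=4.1, A2=3.1, A3=3.6
Best worst-case = 4.1 → A1.
Row maxima: A1=5.1, A2=4.9, A3=4.2
Best best-case = 5.1 → A1.

maximin → A1; maximax → A1 (agree)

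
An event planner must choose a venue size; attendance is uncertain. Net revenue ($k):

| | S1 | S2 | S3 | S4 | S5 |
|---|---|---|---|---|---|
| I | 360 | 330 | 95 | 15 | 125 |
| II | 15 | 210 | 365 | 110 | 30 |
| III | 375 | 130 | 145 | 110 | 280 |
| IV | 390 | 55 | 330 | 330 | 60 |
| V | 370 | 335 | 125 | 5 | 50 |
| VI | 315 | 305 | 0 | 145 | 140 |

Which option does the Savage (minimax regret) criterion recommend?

Column bests: S1=390, S2=335, S3=365, S4=330, S5=280.
I regrets: 30, 5, 270, 315, 155 → max 315
II regrets: 375, 125, 0, 220, 250 → max 375
III regrets: 15, 205, 220, 220, 0 → max 220
IV regrets: 0, 280, 35, 0, 220 → max 280
V regrets: 20, 0, 240, 325, 230 → max 325
VI regrets: 75, 30, 365, 185, 140 → max 365
Smallest max regret = 220 → III.

III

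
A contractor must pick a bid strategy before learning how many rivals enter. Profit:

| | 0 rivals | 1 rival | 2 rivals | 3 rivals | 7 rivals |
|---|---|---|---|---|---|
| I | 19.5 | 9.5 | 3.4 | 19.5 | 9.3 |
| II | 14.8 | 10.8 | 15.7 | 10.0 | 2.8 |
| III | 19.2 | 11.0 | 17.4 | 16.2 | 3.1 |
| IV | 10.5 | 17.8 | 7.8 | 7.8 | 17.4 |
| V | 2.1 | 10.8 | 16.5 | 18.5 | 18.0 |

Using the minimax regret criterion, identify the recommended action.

Column bests: 0 rivals=19.5, 1 rival=17.8, 2 rivals=17.4, 3 rivals=19.5, 7 rivals=18.0.
I regrets: 0.0, 8.3, 14.0, 0.0, 8.7 → max 14.0
II regrets: 4.7, 7.0, 1.7, 9.5, 15.2 → max 15.2
III regrets: 0.3, 6.8, 0.0, 3.3, 14.9 → max 14.9
IV regrets: 9.0, 0.0, 9.6, 11.7, 0.6 → max 11.7
V regrets: 17.4, 7.0, 0.9, 1.0, 0.0 → max 17.4
Smallest max regret = 11.7 → IV.

IV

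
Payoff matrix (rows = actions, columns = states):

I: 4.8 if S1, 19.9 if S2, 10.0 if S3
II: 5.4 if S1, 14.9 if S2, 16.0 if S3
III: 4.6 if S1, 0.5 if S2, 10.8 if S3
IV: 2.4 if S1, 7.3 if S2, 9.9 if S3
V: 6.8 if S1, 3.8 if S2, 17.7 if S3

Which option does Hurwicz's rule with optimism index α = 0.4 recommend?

I: 0.4·19.9 + 0.6·4.8 = 10.84
II: 0.4·16.0 + 0.6·5.4 = 9.64
III: 0.4·10.8 + 0.6·0.5 = 4.62
IV: 0.4·9.9 + 0.6·2.4 = 5.4
V: 0.4·17.7 + 0.6·3.8 = 9.36
Highest Hurwicz score = 10.84 → I.

I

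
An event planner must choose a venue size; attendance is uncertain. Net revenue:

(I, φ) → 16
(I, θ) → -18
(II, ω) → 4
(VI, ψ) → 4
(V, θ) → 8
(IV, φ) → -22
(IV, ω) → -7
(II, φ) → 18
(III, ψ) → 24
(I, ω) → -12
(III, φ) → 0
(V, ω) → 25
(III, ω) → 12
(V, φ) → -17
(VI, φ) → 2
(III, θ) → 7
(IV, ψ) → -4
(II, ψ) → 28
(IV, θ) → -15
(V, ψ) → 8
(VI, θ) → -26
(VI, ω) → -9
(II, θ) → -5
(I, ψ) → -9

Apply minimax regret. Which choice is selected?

Column bests: θ=8, φ=18, ψ=28, ω=25.
I regrets: 26, 2, 37, 37 → max 37
II regrets: 13, 0, 0, 21 → max 21
III regrets: 1, 18, 4, 13 → max 18
IV regrets: 23, 40, 32, 32 → max 40
V regrets: 0, 35, 20, 0 → max 35
VI regrets: 34, 16, 24, 34 → max 34
Smallest max regret = 18 → III.

III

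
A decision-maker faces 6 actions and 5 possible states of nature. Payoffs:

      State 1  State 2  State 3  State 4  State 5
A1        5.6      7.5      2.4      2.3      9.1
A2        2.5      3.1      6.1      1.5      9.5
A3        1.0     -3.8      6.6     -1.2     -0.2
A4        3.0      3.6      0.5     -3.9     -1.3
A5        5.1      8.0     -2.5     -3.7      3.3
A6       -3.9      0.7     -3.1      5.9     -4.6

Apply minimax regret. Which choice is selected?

Column bests: State 1=5.6, State 2=8.0, State 3=6.6, State 4=5.9, State 5=9.5.
A1 regrets: 0.0, 0.5, 4.2, 3.6, 0.4 → max 4.2
A2 regrets: 3.1, 4.9, 0.5, 4.4, 0.0 → max 4.9
A3 regrets: 4.6, 11.8, 0.0, 7.1, 9.7 → max 11.8
A4 regrets: 2.6, 4.4, 6.1, 9.8, 10.8 → max 10.8
A5 regrets: 0.5, 0.0, 9.1, 9.6, 6.2 → max 9.6
A6 regrets: 9.5, 7.3, 9.7, 0.0, 14.1 → max 14.1
Smallest max regret = 4.2 → A1.

A1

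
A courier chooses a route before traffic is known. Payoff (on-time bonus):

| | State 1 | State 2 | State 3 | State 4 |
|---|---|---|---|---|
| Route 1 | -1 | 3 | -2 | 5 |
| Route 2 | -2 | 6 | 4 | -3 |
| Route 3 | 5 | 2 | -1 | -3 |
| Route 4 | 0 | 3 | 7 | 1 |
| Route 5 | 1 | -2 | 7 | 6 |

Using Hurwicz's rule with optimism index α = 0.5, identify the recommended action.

Route 1: 0.5·5 + 0.5·(-2) = 1.5
Route 2: 0.5·6 + 0.5·(-3) = 1.5
Route 3: 0.5·5 + 0.5·(-3) = 1
Route 4: 0.5·7 + 0.5·0 = 3.5
Route 5: 0.5·7 + 0.5·(-2) = 2.5
Highest Hurwicz score = 3.5 → Route 4.

Route 4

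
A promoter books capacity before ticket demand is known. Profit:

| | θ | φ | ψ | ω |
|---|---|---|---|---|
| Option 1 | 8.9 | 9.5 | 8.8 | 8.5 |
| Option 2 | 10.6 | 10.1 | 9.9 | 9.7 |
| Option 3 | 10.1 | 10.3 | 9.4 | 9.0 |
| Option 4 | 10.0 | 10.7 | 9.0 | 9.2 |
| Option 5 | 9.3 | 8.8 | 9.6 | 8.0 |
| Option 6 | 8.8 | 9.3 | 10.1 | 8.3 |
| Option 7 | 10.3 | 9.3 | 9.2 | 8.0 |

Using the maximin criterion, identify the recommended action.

Row minima: Option 1=8.5, Option 2=9.7, Option 3=9.0, Option 4=9.0, Option 5=8.0, Option 6=8.3, Option 7=8.0
Best worst-case = 9.7 → Option 2.

Option 2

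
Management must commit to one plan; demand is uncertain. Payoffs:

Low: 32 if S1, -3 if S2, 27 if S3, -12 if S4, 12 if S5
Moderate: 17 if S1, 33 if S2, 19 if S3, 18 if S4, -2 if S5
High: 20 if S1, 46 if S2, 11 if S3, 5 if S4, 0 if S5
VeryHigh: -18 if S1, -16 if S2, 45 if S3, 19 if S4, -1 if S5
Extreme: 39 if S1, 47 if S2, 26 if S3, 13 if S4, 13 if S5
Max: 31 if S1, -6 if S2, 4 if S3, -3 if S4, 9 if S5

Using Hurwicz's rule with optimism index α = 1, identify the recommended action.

Extreme

Low: 1·32 + 0·(-12) = 32
Moderate: 1·33 + 0·(-2) = 33
High: 1·46 + 0·0 = 46
VeryHigh: 1·45 + 0·(-18) = 45
Extreme: 1·47 + 0·13 = 47
Max: 1·31 + 0·(-6) = 31
Highest Hurwicz score = 47 → Extreme.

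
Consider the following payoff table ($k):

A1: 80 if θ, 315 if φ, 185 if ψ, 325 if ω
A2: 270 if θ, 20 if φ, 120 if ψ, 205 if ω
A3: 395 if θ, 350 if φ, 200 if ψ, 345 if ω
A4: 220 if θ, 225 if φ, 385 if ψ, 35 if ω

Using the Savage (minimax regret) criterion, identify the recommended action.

A3

Column bests: θ=395, φ=350, ψ=385, ω=345.
A1 regrets: 315, 35, 200, 20 → max 315
A2 regrets: 125, 330, 265, 140 → max 330
A3 regrets: 0, 0, 185, 0 → max 185
A4 regrets: 175, 125, 0, 310 → max 310
Smallest max regret = 185 → A3.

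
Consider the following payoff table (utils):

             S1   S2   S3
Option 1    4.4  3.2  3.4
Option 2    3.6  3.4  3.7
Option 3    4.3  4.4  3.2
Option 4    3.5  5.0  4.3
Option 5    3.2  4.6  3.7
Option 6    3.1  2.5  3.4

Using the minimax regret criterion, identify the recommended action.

Column bests: S1=4.4, S2=5.0, S3=4.3.
Option 1 regrets: 0.0, 1.8, 0.9 → max 1.8
Option 2 regrets: 0.8, 1.6, 0.6 → max 1.6
Option 3 regrets: 0.1, 0.6, 1.1 → max 1.1
Option 4 regrets: 0.9, 0.0, 0.0 → max 0.9
Option 5 regrets: 1.2, 0.4, 0.6 → max 1.2
Option 6 regrets: 1.3, 2.5, 0.9 → max 2.5
Smallest max regret = 0.9 → Option 4.

Option 4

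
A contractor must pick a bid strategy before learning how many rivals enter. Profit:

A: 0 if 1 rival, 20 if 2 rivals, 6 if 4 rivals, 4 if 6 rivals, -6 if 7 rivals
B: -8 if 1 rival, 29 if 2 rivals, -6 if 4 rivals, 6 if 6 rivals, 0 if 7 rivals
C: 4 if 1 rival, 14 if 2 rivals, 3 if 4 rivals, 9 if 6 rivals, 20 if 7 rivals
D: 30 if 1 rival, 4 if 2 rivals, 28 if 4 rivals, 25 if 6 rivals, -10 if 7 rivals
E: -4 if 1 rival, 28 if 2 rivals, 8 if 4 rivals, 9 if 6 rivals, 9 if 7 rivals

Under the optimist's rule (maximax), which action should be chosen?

D

Row maxima: A=20, B=29, C=20, D=30, E=28
Best best-case = 30 → D.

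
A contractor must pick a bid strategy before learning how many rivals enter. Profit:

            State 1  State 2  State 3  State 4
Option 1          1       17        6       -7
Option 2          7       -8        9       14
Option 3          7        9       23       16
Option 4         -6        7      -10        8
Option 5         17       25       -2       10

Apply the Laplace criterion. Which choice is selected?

Row averages: Option 1=4.25, Option 2=5.5, Option 3=13.75, Option 4=-0.25, Option 5=12.5
Highest average = 13.75 → Option 3.

Option 3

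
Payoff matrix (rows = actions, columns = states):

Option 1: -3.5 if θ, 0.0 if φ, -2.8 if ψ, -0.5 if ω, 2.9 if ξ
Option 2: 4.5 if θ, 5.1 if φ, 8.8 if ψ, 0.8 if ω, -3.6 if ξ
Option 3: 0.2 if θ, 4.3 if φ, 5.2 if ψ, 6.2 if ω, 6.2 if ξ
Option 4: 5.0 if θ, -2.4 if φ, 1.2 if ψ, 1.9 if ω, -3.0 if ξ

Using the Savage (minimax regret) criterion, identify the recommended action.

Option 3

Column bests: θ=5.0, φ=5.1, ψ=8.8, ω=6.2, ξ=6.2.
Option 1 regrets: 8.5, 5.1, 11.6, 6.7, 3.3 → max 11.6
Option 2 regrets: 0.5, 0.0, 0.0, 5.4, 9.8 → max 9.8
Option 3 regrets: 4.8, 0.8, 3.6, 0.0, 0.0 → max 4.8
Option 4 regrets: 0.0, 7.5, 7.6, 4.3, 9.2 → max 9.2
Smallest max regret = 4.8 → Option 3.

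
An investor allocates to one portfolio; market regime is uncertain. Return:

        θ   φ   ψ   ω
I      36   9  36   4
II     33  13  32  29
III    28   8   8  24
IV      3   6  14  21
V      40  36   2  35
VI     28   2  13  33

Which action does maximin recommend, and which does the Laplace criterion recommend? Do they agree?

maximin → II; laplace → V (disagree)

Row minima: I=4, II=13, III=8, IV=3, V=2, VI=2
Best worst-case = 13 → II.
Row averages: I=21.25, II=26.75, III=17, IV=11, V=28.25, VI=19
Highest average = 28.25 → V.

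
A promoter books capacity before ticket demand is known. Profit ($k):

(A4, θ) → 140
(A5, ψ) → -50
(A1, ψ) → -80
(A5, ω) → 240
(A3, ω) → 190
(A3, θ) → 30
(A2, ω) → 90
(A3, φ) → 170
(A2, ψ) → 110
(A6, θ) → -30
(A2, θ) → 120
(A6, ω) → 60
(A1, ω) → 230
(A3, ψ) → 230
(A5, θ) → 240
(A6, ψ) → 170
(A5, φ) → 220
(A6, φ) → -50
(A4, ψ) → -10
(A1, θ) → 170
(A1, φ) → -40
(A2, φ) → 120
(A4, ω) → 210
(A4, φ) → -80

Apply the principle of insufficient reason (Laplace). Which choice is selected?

A5

Row averages: A1=70, A2=110, A3=155, A4=65, A5=162.5, A6=37.5
Highest average = 162.5 → A5.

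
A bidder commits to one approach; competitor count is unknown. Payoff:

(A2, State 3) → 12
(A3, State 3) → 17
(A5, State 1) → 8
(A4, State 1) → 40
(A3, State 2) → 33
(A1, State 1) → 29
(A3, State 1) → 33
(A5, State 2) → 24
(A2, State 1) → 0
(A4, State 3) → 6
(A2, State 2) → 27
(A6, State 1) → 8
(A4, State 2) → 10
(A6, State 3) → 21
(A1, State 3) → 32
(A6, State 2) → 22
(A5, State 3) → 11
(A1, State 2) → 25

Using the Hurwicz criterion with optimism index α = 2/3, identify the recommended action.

A1: 2/3·32 + 1/3·25 = 89/3
A2: 2/3·27 + 1/3·0 = 18
A3: 2/3·33 + 1/3·17 = 83/3
A4: 2/3·40 + 1/3·6 = 86/3
A5: 2/3·24 + 1/3·8 = 56/3
A6: 2/3·22 + 1/3·8 = 52/3
Highest Hurwicz score = 89/3 → A1.

A1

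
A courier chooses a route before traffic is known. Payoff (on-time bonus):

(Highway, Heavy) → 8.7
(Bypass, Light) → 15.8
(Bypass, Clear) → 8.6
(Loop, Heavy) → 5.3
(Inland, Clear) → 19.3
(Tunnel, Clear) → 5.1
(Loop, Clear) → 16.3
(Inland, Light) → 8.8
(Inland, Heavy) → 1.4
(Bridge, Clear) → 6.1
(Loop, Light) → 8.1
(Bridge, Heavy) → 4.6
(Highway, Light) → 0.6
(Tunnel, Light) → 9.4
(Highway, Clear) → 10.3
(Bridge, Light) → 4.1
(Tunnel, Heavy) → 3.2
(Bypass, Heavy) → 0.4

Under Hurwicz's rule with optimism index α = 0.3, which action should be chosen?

Inland: 0.3·19.3 + 0.7·1.4 = 6.77
Bridge: 0.3·6.1 + 0.7·4.1 = 4.7
Bypass: 0.3·15.8 + 0.7·0.4 = 5.02
Highway: 0.3·10.3 + 0.7·0.6 = 3.51
Loop: 0.3·16.3 + 0.7·5.3 = 8.6
Tunnel: 0.3·9.4 + 0.7·3.2 = 5.06
Highest Hurwicz score = 8.6 → Loop.

Loop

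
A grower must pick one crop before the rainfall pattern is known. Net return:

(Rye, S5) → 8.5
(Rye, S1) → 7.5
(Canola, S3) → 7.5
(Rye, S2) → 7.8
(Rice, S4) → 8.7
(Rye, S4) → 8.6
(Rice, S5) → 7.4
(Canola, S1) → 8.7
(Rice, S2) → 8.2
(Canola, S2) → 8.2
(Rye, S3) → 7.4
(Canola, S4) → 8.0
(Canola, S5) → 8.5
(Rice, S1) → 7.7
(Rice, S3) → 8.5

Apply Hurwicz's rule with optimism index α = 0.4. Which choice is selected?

Canola

Canola: 0.4·8.7 + 0.6·7.5 = 7.98
Rye: 0.4·8.6 + 0.6·7.4 = 7.88
Rice: 0.4·8.7 + 0.6·7.4 = 7.92
Highest Hurwicz score = 7.98 → Canola.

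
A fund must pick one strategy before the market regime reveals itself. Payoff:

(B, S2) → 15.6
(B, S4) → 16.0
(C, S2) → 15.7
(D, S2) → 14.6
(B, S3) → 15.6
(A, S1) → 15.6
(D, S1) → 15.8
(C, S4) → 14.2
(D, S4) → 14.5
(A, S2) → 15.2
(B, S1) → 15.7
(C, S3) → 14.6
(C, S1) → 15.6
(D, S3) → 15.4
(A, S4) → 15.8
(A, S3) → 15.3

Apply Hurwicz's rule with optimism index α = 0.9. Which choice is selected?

B

A: 0.9·15.8 + 0.1·15.2 = 15.74
B: 0.9·16.0 + 0.1·15.6 = 15.96
C: 0.9·15.7 + 0.1·14.2 = 15.55
D: 0.9·15.8 + 0.1·14.5 = 15.67
Highest Hurwicz score = 15.96 → B.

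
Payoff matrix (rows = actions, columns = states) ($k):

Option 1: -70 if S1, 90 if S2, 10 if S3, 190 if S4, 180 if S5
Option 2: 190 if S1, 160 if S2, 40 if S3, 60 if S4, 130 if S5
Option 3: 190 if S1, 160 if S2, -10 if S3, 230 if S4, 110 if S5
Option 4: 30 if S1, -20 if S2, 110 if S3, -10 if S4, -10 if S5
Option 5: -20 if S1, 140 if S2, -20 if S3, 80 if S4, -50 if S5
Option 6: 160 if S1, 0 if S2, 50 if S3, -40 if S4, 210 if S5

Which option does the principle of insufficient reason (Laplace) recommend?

Row averages: Option 1=80, Option 2=116, Option 3=136, Option 4=20, Option 5=26, Option 6=76
Highest average = 136 → Option 3.

Option 3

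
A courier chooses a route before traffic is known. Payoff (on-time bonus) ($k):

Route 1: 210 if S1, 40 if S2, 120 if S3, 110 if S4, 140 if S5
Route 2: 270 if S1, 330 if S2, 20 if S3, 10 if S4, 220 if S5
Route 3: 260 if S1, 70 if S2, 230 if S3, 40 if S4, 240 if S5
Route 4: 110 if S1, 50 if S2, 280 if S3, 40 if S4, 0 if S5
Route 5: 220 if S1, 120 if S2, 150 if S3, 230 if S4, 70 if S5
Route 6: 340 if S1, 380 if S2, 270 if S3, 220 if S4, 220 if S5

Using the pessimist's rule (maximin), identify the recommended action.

Row minima: Route 1=40, Route 2=10, Route 3=40, Route 4=0, Route 5=70, Route 6=220
Best worst-case = 220 → Route 6.

Route 6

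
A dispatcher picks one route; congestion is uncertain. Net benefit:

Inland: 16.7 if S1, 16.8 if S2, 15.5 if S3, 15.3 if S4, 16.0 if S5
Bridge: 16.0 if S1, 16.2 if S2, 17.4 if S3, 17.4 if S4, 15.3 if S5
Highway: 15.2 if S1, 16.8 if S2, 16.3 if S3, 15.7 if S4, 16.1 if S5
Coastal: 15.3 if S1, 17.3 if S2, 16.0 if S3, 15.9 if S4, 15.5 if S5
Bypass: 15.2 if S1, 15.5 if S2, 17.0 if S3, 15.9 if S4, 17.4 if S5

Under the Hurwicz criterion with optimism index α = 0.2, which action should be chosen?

Inland: 0.2·16.8 + 0.8·15.3 = 15.6
Bridge: 0.2·17.4 + 0.8·15.3 = 15.72
Highway: 0.2·16.8 + 0.8·15.2 = 15.52
Coastal: 0.2·17.3 + 0.8·15.3 = 15.7
Bypass: 0.2·17.4 + 0.8·15.2 = 15.64
Highest Hurwicz score = 15.72 → Bridge.

Bridge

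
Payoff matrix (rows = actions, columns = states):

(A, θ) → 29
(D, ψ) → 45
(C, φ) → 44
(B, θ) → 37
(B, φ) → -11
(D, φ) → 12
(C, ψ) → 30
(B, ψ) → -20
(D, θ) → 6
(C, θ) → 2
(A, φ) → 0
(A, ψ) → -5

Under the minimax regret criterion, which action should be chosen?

D

Column bests: θ=37, φ=44, ψ=45.
A regrets: 8, 44, 50 → max 50
B regrets: 0, 55, 65 → max 65
C regrets: 35, 0, 15 → max 35
D regrets: 31, 32, 0 → max 32
Smallest max regret = 32 → D.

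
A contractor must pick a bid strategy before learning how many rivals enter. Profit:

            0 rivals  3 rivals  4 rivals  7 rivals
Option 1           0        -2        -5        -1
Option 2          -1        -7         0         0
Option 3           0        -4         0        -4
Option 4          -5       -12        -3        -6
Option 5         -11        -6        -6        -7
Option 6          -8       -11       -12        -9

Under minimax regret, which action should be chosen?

Option 3

Column bests: 0 rivals=0, 3 rivals=-2, 4 rivals=0, 7 rivals=0.
Option 1 regrets: 0, 0, 5, 1 → max 5
Option 2 regrets: 1, 5, 0, 0 → max 5
Option 3 regrets: 0, 2, 0, 4 → max 4
Option 4 regrets: 5, 10, 3, 6 → max 10
Option 5 regrets: 11, 4, 6, 7 → max 11
Option 6 regrets: 8, 9, 12, 9 → max 12
Smallest max regret = 4 → Option 3.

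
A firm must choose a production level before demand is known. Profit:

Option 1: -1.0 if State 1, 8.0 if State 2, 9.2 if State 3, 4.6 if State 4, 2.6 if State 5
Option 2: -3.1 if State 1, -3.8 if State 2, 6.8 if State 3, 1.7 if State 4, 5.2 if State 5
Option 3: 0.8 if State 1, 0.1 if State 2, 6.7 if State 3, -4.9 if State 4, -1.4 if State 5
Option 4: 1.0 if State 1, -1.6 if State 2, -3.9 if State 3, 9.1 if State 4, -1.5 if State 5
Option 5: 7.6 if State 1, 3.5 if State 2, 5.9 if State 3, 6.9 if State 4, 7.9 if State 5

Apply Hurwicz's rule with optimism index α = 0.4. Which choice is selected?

Option 5

Option 1: 0.4·9.2 + 0.6·(-1.0) = 3.08
Option 2: 0.4·6.8 + 0.6·(-3.8) = 0.44
Option 3: 0.4·6.7 + 0.6·(-4.9) = -0.26
Option 4: 0.4·9.1 + 0.6·(-3.9) = 1.3
Option 5: 0.4·7.9 + 0.6·3.5 = 5.26
Highest Hurwicz score = 5.26 → Option 5.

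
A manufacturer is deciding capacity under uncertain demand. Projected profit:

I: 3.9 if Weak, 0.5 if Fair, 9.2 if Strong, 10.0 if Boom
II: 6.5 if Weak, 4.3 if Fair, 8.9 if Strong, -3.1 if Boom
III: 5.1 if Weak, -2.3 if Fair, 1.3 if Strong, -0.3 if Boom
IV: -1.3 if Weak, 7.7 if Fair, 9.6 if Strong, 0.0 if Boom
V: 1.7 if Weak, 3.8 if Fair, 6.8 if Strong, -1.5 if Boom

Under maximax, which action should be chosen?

I

Row maxima: I=10.0, II=8.9, III=5.1, IV=9.6, V=6.8
Best best-case = 10.0 → I.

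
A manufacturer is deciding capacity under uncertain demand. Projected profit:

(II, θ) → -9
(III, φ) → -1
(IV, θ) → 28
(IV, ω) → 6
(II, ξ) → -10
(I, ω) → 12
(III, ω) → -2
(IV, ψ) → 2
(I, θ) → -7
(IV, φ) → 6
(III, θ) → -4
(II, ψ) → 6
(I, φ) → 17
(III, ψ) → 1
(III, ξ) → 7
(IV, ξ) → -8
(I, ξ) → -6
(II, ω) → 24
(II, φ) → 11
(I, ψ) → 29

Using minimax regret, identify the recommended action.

IV

Column bests: θ=28, φ=17, ψ=29, ω=24, ξ=7.
I regrets: 35, 0, 0, 12, 13 → max 35
II regrets: 37, 6, 23, 0, 17 → max 37
III regrets: 32, 18, 28, 26, 0 → max 32
IV regrets: 0, 11, 27, 18, 15 → max 27
Smallest max regret = 27 → IV.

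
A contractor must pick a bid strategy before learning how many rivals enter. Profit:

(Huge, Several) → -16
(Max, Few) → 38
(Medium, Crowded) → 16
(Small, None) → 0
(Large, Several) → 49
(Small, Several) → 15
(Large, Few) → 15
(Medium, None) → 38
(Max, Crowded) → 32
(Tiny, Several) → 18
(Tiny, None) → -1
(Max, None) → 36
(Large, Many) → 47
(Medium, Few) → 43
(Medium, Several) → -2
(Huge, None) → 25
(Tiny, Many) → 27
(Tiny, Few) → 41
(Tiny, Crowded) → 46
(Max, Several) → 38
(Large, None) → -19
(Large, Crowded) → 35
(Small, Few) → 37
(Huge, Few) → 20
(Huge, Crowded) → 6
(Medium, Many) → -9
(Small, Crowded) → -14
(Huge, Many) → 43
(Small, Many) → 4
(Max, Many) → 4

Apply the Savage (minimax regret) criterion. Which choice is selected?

Column bests: None=38, Few=43, Several=49, Many=47, Crowded=46.
Tiny regrets: 39, 2, 31, 20, 0 → max 39
Small regrets: 38, 6, 34, 43, 60 → max 60
Medium regrets: 0, 0, 51, 56, 30 → max 56
Large regrets: 57, 28, 0, 0, 11 → max 57
Huge regrets: 13, 23, 65, 4, 40 → max 65
Max regrets: 2, 5, 11, 43, 14 → max 43
Smallest max regret = 39 → Tiny.

Tiny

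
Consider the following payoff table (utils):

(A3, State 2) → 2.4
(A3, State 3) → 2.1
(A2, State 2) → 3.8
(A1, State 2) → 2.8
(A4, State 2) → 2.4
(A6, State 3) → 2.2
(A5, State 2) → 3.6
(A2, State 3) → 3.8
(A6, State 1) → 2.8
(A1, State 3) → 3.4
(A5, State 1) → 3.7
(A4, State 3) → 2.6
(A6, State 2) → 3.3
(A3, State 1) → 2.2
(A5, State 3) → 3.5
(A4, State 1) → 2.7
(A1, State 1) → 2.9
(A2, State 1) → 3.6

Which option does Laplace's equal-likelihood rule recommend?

A2

Row averages: A1=91/30, A2=56/15, A3=67/30, A4=77/30, A5=3.6, A6=83/30
Highest average = 56/15 → A2.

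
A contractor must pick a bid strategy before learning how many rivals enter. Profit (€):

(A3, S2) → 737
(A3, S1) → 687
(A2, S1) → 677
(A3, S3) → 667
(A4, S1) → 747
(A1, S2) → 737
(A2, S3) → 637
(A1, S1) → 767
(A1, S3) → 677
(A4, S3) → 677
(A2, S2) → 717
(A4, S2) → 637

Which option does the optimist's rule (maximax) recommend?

Row maxima: A1=767, A2=717, A3=737, A4=747
Best best-case = 767 → A1.

A1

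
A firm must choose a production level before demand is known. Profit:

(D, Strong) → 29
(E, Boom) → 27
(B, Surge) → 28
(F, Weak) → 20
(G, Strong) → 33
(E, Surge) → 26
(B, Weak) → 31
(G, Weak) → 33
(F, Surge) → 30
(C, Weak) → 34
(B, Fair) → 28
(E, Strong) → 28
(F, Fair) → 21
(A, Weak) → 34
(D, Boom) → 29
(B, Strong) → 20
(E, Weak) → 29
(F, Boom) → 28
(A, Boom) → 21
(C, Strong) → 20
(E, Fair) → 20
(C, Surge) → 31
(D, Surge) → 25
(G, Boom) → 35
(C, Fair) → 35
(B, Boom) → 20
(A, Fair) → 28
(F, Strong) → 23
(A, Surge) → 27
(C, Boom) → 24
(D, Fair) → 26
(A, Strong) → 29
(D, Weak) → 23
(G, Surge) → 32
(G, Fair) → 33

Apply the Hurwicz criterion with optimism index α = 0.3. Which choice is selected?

A: 0.3·34 + 0.7·21 = 24.9
B: 0.3·31 + 0.7·20 = 23.3
C: 0.3·35 + 0.7·20 = 24.5
D: 0.3·29 + 0.7·23 = 24.8
E: 0.3·29 + 0.7·20 = 22.7
F: 0.3·30 + 0.7·20 = 23
G: 0.3·35 + 0.7·32 = 32.9
Highest Hurwicz score = 32.9 → G.

G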